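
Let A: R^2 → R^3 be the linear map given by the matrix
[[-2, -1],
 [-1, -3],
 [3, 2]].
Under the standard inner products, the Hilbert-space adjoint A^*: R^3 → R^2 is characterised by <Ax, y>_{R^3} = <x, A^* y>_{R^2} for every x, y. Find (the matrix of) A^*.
A^* = A^T =
[[-2, -1, 3],
 [-1, -3, 2]]

For real matrices with standard dot products, the defining identity <Ax, y> = <x, A^* y> gives (Ax)^T y = x^T (A^*) y, i.e. x^T A^T y = x^T (A^*) y. Since this holds for all x, y, we must have A^* = A^T. Therefore
A^* =
[[-2, -1, 3],
 [-1, -3, 2]].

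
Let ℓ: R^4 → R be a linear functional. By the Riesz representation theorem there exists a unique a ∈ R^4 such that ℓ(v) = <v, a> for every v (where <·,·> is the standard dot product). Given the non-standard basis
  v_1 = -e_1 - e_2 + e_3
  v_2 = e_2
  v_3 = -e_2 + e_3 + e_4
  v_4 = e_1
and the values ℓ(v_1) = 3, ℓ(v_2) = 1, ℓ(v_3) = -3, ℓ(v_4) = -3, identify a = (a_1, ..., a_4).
a = (-3, 1, 1, -3)

Write a = (a_1, ..., a_4) in the standard basis. For each basis vector v_i, ℓ(v_i) = <v_i, a> is a linear equation in the a_j's. Collect the n equations into a matrix system V a = ℓ, where row i of V is v_i (expressed in the standard basis). Since V is invertible (lower-triangular with 1s on the diagonal, up to permutation), solve by back-substitution:
  V =
[[-1, -1, 1, 0],
 [0, 1, 0, 0],
 [0, -1, 1, 1],
 [1, 0, 0, 0]]
  V a = (3, 1, -3, -3)
Solving gives a = (-3, 1, 1, -3).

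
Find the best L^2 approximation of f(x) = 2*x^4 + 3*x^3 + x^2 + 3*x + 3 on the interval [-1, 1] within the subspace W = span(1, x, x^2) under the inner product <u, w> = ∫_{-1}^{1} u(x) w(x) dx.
g(x) = 19*x^2/7 + 24*x/5 + 99/35

The best approximation g ∈ W is the orthogonal projection of f onto W. Writing g = a_0 + a_1 x + a_2 x^2, the coefficients solve the normal equations G · a = b where
  G_{ij} = <φ_i, φ_j> and b_i = <f, φ_i>, with φ_0 = 1, φ_1 = x, φ_2 = x^2.
G =
  [2, 0, 2/3]
  [0, 2/3, 0]
  [2/3, 0, 2/5],
b = (112/15, 16/5, 104/35).
Solving gives a_0 = 99/35, a_1 = 24/5, a_2 = 19/7, so
  g(x) = 19*x^2/7 + 24*x/5 + 99/35.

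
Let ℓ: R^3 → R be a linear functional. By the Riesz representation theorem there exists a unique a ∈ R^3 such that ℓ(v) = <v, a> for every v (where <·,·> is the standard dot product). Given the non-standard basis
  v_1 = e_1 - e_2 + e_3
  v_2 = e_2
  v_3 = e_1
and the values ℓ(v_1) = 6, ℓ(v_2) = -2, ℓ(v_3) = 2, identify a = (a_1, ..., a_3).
a = (2, -2, 2)

Write a = (a_1, ..., a_3) in the standard basis. For each basis vector v_i, ℓ(v_i) = <v_i, a> is a linear equation in the a_j's. Collect the n equations into a matrix system V a = ℓ, where row i of V is v_i (expressed in the standard basis). Since V is invertible (lower-triangular with 1s on the diagonal, up to permutation), solve by back-substitution:
  V =
[[1, -1, 1],
 [0, 1, 0],
 [1, 0, 0]]
  V a = (6, -2, 2)
Solving gives a = (2, -2, 2).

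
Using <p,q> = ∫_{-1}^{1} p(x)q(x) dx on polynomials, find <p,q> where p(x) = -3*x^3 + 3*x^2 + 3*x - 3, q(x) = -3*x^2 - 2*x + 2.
<p,q> = -36/5

Expand the product: p(x)·q(x) = 9*x^5 - 3*x^4 - 21*x^3 + 9*x^2 + 12*x - 6.
∫_{-1}^{1} of each monomial x^k gives [2/(k+1) if k even, 0 if k odd]. Integrating term-by-term (or equivalently evaluating the antiderivative F(x) = 3*x^6/2 - 3*x^5/5 - 21*x^4/4 + 3*x^3 + 6*x^2 - 6*x at the endpoints):
  F(1) − F(−1) = -27/20 − (117/20) = -36/5.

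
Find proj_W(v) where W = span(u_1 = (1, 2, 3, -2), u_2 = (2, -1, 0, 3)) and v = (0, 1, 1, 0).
proj_W(v) = (11/27, 29/54, 8/9, -23/54)

Set up U = [u_1 | ... | u_2] ∈ R^(4×2). The projector onto W = col(U) is P = U (U^T U)^(-1) U^T.
Compute U^T U =
  [18, -6]
  [-6, 14],
and U^T v = (5, -1).
Solve U^T U · c = U^T v for the coefficients: c = (8/27, 1/18). The projection is proj_W(v) = U c.
Check: (v - proj_W(v)) · u_1 = 0  (should be 0).
Check: (v - proj_W(v)) · u_2 = 0  (should be 0).
Result: proj_W(v) = (11/27, 29/54, 8/9, -23/54).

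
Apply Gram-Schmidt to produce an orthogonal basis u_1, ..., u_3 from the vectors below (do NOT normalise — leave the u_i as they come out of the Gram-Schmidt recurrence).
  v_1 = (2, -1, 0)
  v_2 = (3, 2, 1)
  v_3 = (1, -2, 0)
Orthogonal basis:
  u_1 = (2, -1, 0)
  u_2 = (7/5, 14/5, 1)
  u_3 = (-1/18, -1/9, 7/18)

Apply the Gram-Schmidt recurrence
  u_1 = v_1
  u_i = v_i − Σ_{j<i} ((v_i · u_j) / (u_j · u_j)) · u_j.

Step by step this gives:
  u_1 = (2, -1, 0)
  u_2 = (7/5, 14/5, 1)
  u_3 = (-1/18, -1/9, 7/18)

Orthogonality check:
  u_2 · u_1 = 0 (should be 0)
  u_3 · u_1 = 0 (should be 0)
  u_3 · u_2 = 0 (should be 0)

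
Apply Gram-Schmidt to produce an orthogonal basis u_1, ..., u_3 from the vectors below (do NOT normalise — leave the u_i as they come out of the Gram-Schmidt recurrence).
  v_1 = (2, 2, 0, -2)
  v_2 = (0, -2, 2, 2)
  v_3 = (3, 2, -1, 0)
Orthogonal basis:
  u_1 = (2, 2, 0, -2)
  u_2 = (4/3, -2/3, 2, 2/3)
  u_3 = (6/5, 2/5, -6/5, 8/5)

Apply the Gram-Schmidt recurrence
  u_1 = v_1
  u_i = v_i − Σ_{j<i} ((v_i · u_j) / (u_j · u_j)) · u_j.

Step by step this gives:
  u_1 = (2, 2, 0, -2)
  u_2 = (4/3, -2/3, 2, 2/3)
  u_3 = (6/5, 2/5, -6/5, 8/5)

Orthogonality check:
  u_2 · u_1 = 0 (should be 0)
  u_3 · u_1 = 0 (should be 0)
  u_3 · u_2 = 0 (should be 0)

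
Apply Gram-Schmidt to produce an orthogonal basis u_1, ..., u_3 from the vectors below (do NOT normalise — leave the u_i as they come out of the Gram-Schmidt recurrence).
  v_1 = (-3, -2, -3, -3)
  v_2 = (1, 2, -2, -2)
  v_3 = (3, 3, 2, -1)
Orthogonal basis:
  u_1 = (-3, -2, -3, -3)
  u_2 = (46/31, 72/31, -47/31, -47/31)
  u_3 = (10/189, -1/21, 563/378, -571/378)

Apply the Gram-Schmidt recurrence
  u_1 = v_1
  u_i = v_i − Σ_{j<i} ((v_i · u_j) / (u_j · u_j)) · u_j.

Step by step this gives:
  u_1 = (-3, -2, -3, -3)
  u_2 = (46/31, 72/31, -47/31, -47/31)
  u_3 = (10/189, -1/21, 563/378, -571/378)

Orthogonality check:
  u_2 · u_1 = 0 (should be 0)
  u_3 · u_1 = 0 (should be 0)
  u_3 · u_2 = 0 (should be 0)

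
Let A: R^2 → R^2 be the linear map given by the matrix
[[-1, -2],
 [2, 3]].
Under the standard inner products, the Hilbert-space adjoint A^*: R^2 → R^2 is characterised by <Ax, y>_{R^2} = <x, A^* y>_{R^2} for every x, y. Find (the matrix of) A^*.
A^* = A^T =
[[-1, 2],
 [-2, 3]]

For real matrices with standard dot products, the defining identity <Ax, y> = <x, A^* y> gives (Ax)^T y = x^T (A^*) y, i.e. x^T A^T y = x^T (A^*) y. Since this holds for all x, y, we must have A^* = A^T. Therefore
A^* =
[[-1, 2],
 [-2, 3]].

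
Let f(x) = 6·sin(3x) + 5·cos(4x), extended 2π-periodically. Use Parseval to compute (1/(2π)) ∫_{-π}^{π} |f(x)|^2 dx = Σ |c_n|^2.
Σ |c_n|^2 = 61/2

Expand |f|^2 and use orthogonality of {sin(nx), cos(mx)} on [-π, π]:
  ∫_{-π}^{π} sin(nx)^2 dx = π, ∫ cos(mx)^2 dx = π, and cross terms integrate to 0.
So ∫_{-π}^{π} f(x)^2 dx = 6^2 · π + 5^2 · π = (36 + 25)π.
Divide by 2π: (36 + 25)/2 = 61/2.
By Parseval, this equals Σ |c_n|^2.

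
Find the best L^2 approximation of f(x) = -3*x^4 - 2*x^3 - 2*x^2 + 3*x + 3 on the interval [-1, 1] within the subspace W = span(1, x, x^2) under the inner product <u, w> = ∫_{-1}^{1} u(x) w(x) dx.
g(x) = -32*x^2/7 + 9*x/5 + 114/35

The best approximation g ∈ W is the orthogonal projection of f onto W. Writing g = a_0 + a_1 x + a_2 x^2, the coefficients solve the normal equations G · a = b where
  G_{ij} = <φ_i, φ_j> and b_i = <f, φ_i>, with φ_0 = 1, φ_1 = x, φ_2 = x^2.
G =
  [2, 0, 2/3]
  [0, 2/3, 0]
  [2/3, 0, 2/5],
b = (52/15, 6/5, 12/35).
Solving gives a_0 = 114/35, a_1 = 9/5, a_2 = -32/7, so
  g(x) = -32*x^2/7 + 9*x/5 + 114/35.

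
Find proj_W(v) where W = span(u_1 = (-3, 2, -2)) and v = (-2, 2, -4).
proj_W(v) = (-54/17, 36/17, -36/17)

Set up U = [u_1 | ... | u_1] ∈ R^(3×1). The projector onto W = col(U) is P = U (U^T U)^(-1) U^T.
Compute U^T U =
  [17],
and U^T v = (18).
Solve U^T U · c = U^T v for the coefficients: c = (18/17). The projection is proj_W(v) = U c.
Check: (v - proj_W(v)) · u_1 = 0  (should be 0).
Result: proj_W(v) = (-54/17, 36/17, -36/17).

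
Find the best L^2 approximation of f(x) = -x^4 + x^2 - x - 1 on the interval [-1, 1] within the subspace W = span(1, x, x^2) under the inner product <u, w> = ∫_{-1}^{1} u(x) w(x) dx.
g(x) = x^2/7 - x - 32/35

The best approximation g ∈ W is the orthogonal projection of f onto W. Writing g = a_0 + a_1 x + a_2 x^2, the coefficients solve the normal equations G · a = b where
  G_{ij} = <φ_i, φ_j> and b_i = <f, φ_i>, with φ_0 = 1, φ_1 = x, φ_2 = x^2.
G =
  [2, 0, 2/3]
  [0, 2/3, 0]
  [2/3, 0, 2/5],
b = (-26/15, -2/3, -58/105).
Solving gives a_0 = -32/35, a_1 = -1, a_2 = 1/7, so
  g(x) = x^2/7 - x - 32/35.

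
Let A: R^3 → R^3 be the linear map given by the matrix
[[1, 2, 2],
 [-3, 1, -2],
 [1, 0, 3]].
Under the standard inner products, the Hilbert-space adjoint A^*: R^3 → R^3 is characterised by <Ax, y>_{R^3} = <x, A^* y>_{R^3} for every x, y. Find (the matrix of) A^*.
A^* = A^T =
[[1, -3, 1],
 [2, 1, 0],
 [2, -2, 3]]

For real matrices with standard dot products, the defining identity <Ax, y> = <x, A^* y> gives (Ax)^T y = x^T (A^*) y, i.e. x^T A^T y = x^T (A^*) y. Since this holds for all x, y, we must have A^* = A^T. Therefore
A^* =
[[1, -3, 1],
 [2, 1, 0],
 [2, -2, 3]].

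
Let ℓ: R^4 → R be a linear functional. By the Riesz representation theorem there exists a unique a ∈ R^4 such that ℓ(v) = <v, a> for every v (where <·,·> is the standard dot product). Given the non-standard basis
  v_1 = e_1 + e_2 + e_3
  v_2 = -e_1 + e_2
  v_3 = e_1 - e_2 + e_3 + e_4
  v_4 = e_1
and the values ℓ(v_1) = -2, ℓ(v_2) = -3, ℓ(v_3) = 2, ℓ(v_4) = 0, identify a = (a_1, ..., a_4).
a = (0, -3, 1, -2)

Write a = (a_1, ..., a_4) in the standard basis. For each basis vector v_i, ℓ(v_i) = <v_i, a> is a linear equation in the a_j's. Collect the n equations into a matrix system V a = ℓ, where row i of V is v_i (expressed in the standard basis). Since V is invertible (lower-triangular with 1s on the diagonal, up to permutation), solve by back-substitution:
  V =
[[1, 1, 1, 0],
 [-1, 1, 0, 0],
 [1, -1, 1, 1],
 [1, 0, 0, 0]]
  V a = (-2, -3, 2, 0)
Solving gives a = (0, -3, 1, -2).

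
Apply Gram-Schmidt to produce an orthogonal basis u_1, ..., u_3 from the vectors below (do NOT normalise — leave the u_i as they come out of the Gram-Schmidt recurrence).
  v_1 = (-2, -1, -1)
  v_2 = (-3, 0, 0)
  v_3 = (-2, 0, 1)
Orthogonal basis:
  u_1 = (-2, -1, -1)
  u_2 = (-1, 1, 1)
  u_3 = (0, -1/2, 1/2)

Apply the Gram-Schmidt recurrence
  u_1 = v_1
  u_i = v_i − Σ_{j<i} ((v_i · u_j) / (u_j · u_j)) · u_j.

Step by step this gives:
  u_1 = (-2, -1, -1)
  u_2 = (-1, 1, 1)
  u_3 = (0, -1/2, 1/2)

Orthogonality check:
  u_2 · u_1 = 0 (should be 0)
  u_3 · u_1 = 0 (should be 0)
  u_3 · u_2 = 0 (should be 0)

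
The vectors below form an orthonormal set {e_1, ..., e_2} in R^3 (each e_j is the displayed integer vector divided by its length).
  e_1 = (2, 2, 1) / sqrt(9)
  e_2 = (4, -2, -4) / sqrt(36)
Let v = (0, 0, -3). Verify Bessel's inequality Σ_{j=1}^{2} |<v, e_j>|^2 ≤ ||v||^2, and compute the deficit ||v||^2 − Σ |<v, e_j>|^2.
Σ |<v, e_j>|^2 = 5; ||v||^2 = 9; deficit = 4

Write each e_j = u_j / sqrt(<u_j, u_j>) where u_j is the displayed integer vector. Then <v, e_j> = <v, u_j> / sqrt(<u_j, u_j>), so |<v, e_j>|^2 = <v, u_j>^2 / <u_j, u_j>.
Coefficients: <v, e_1> = -3/sqrt(9), <v, e_2> = 12/sqrt(36).
Square and sum: Σ |<v, e_j>|^2 = 5.
Compute ||v||^2 = v·v = 9.
Deficit = 9 − 5 = 4 ≥ 0, confirming Bessel's inequality. (The deficit equals ||v − Σ <v,e_j> e_j||^2, the squared distance from v to span{e_j}.)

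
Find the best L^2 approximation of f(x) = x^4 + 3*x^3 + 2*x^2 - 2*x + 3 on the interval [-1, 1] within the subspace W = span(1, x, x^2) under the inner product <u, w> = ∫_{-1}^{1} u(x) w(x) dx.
g(x) = 20*x^2/7 - x/5 + 102/35

The best approximation g ∈ W is the orthogonal projection of f onto W. Writing g = a_0 + a_1 x + a_2 x^2, the coefficients solve the normal equations G · a = b where
  G_{ij} = <φ_i, φ_j> and b_i = <f, φ_i>, with φ_0 = 1, φ_1 = x, φ_2 = x^2.
G =
  [2, 0, 2/3]
  [0, 2/3, 0]
  [2/3, 0, 2/5],
b = (116/15, -2/15, 108/35).
Solving gives a_0 = 102/35, a_1 = -1/5, a_2 = 20/7, so
  g(x) = 20*x^2/7 - x/5 + 102/35.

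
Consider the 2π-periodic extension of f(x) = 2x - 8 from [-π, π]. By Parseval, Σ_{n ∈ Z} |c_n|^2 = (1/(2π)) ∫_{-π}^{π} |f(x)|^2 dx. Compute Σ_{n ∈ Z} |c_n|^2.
Σ |c_n|^2 = 4π^2/3 + 64

Expand and integrate term by term over [-π, π]:
  ∫ (2x)^2 dx = 4·(2π^3/3); ∫ 2·2·(-8)·x dx = 0 (odd integrand); ∫ (-8)^2 dx = 64·2π.
So (1/(2π)) ∫_{-π}^{π} (2x - 8)^2 dx = 4π^2/3 + 64 = 4π^2/3 + 64.
Parseval ⇒ Σ |c_n|^2 = 4π^2/3 + 64.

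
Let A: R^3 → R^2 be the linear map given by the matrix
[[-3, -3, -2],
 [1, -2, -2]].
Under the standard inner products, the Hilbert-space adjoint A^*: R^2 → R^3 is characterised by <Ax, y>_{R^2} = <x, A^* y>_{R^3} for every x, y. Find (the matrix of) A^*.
A^* = A^T =
[[-3, 1],
 [-3, -2],
 [-2, -2]]

For real matrices with standard dot products, the defining identity <Ax, y> = <x, A^* y> gives (Ax)^T y = x^T (A^*) y, i.e. x^T A^T y = x^T (A^*) y. Since this holds for all x, y, we must have A^* = A^T. Therefore
A^* =
[[-3, 1],
 [-3, -2],
 [-2, -2]].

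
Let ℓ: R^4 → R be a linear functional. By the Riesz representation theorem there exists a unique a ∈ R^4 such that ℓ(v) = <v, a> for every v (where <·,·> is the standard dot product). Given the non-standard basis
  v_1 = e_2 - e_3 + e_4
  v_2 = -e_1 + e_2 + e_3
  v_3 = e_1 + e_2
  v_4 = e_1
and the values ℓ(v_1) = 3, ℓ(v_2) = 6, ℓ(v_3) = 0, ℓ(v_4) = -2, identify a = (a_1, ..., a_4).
a = (-2, 2, 2, 3)

Write a = (a_1, ..., a_4) in the standard basis. For each basis vector v_i, ℓ(v_i) = <v_i, a> is a linear equation in the a_j's. Collect the n equations into a matrix system V a = ℓ, where row i of V is v_i (expressed in the standard basis). Since V is invertible (lower-triangular with 1s on the diagonal, up to permutation), solve by back-substitution:
  V =
[[0, 1, -1, 1],
 [-1, 1, 1, 0],
 [1, 1, 0, 0],
 [1, 0, 0, 0]]
  V a = (3, 6, 0, -2)
Solving gives a = (-2, 2, 2, 3).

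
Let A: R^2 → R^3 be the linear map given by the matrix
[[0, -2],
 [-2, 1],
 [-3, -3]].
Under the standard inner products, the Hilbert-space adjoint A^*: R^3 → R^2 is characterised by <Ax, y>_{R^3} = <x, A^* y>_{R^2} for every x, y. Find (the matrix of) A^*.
A^* = A^T =
[[0, -2, -3],
 [-2, 1, -3]]

For real matrices with standard dot products, the defining identity <Ax, y> = <x, A^* y> gives (Ax)^T y = x^T (A^*) y, i.e. x^T A^T y = x^T (A^*) y. Since this holds for all x, y, we must have A^* = A^T. Therefore
A^* =
[[0, -2, -3],
 [-2, 1, -3]].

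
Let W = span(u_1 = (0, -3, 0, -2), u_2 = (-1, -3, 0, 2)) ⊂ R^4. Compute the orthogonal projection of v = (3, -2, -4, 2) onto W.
proj_W(v) = (-81/157, -222/157, 0, 176/157)

Set up U = [u_1 | ... | u_2] ∈ R^(4×2). The projector onto W = col(U) is P = U (U^T U)^(-1) U^T.
Compute U^T U =
  [13, 5]
  [5, 14],
and U^T v = (2, 7).
Solve U^T U · c = U^T v for the coefficients: c = (-7/157, 81/157). The projection is proj_W(v) = U c.
Check: (v - proj_W(v)) · u_1 = 0  (should be 0).
Check: (v - proj_W(v)) · u_2 = 0  (should be 0).
Result: proj_W(v) = (-81/157, -222/157, 0, 176/157).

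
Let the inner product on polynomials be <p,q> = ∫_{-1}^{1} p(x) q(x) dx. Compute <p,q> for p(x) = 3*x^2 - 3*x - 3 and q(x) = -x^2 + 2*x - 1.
<p,q> = 4/5

Expand the product: p(x)·q(x) = -3*x^4 + 9*x^3 - 6*x^2 - 3*x + 3.
∫_{-1}^{1} of each monomial x^k gives [2/(k+1) if k even, 0 if k odd]. Integrating term-by-term (or equivalently evaluating the antiderivative F(x) = -3*x^5/5 + 9*x^4/4 - 2*x^3 - 3*x^2/2 + 3*x at the endpoints):
  F(1) − F(−1) = 23/20 − (7/20) = 4/5.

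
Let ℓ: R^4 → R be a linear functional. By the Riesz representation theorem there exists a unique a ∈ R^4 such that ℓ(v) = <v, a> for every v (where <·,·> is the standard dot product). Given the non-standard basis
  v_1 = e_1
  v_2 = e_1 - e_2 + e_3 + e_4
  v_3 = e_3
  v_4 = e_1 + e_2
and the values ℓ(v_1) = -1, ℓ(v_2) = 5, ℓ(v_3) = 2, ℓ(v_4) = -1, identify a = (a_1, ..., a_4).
a = (-1, 0, 2, 4)

Write a = (a_1, ..., a_4) in the standard basis. For each basis vector v_i, ℓ(v_i) = <v_i, a> is a linear equation in the a_j's. Collect the n equations into a matrix system V a = ℓ, where row i of V is v_i (expressed in the standard basis). Since V is invertible (lower-triangular with 1s on the diagonal, up to permutation), solve by back-substitution:
  V =
[[1, 0, 0, 0],
 [1, -1, 1, 1],
 [0, 0, 1, 0],
 [1, 1, 0, 0]]
  V a = (-1, 5, 2, -1)
Solving gives a = (-1, 0, 2, 4).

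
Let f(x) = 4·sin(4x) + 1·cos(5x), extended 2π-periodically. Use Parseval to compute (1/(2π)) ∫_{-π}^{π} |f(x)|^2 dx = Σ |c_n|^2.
Σ |c_n|^2 = 17/2

Expand |f|^2 and use orthogonality of {sin(nx), cos(mx)} on [-π, π]:
  ∫_{-π}^{π} sin(nx)^2 dx = π, ∫ cos(mx)^2 dx = π, and cross terms integrate to 0.
So ∫_{-π}^{π} f(x)^2 dx = 4^2 · π + 1^2 · π = (16 + 1)π.
Divide by 2π: (16 + 1)/2 = 17/2.
By Parseval, this equals Σ |c_n|^2.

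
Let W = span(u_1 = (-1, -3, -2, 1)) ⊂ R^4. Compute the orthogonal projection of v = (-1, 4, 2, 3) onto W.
proj_W(v) = (4/5, 12/5, 8/5, -4/5)

Set up U = [u_1 | ... | u_1] ∈ R^(4×1). The projector onto W = col(U) is P = U (U^T U)^(-1) U^T.
Compute U^T U =
  [15],
and U^T v = (-12).
Solve U^T U · c = U^T v for the coefficients: c = (-4/5). The projection is proj_W(v) = U c.
Check: (v - proj_W(v)) · u_1 = 0  (should be 0).
Result: proj_W(v) = (4/5, 12/5, 8/5, -4/5).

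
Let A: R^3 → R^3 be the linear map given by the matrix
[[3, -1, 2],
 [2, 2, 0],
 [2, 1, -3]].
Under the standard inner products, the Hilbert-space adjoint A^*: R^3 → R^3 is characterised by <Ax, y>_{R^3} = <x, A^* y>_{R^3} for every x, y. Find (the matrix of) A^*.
A^* = A^T =
[[3, 2, 2],
 [-1, 2, 1],
 [2, 0, -3]]

For real matrices with standard dot products, the defining identity <Ax, y> = <x, A^* y> gives (Ax)^T y = x^T (A^*) y, i.e. x^T A^T y = x^T (A^*) y. Since this holds for all x, y, we must have A^* = A^T. Therefore
A^* =
[[3, 2, 2],
 [-1, 2, 1],
 [2, 0, -3]].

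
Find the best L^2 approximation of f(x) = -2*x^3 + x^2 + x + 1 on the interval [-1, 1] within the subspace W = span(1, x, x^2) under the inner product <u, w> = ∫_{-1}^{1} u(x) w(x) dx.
g(x) = x^2 - x/5 + 1

The best approximation g ∈ W is the orthogonal projection of f onto W. Writing g = a_0 + a_1 x + a_2 x^2, the coefficients solve the normal equations G · a = b where
  G_{ij} = <φ_i, φ_j> and b_i = <f, φ_i>, with φ_0 = 1, φ_1 = x, φ_2 = x^2.
G =
  [2, 0, 2/3]
  [0, 2/3, 0]
  [2/3, 0, 2/5],
b = (8/3, -2/15, 16/15).
Solving gives a_0 = 1, a_1 = -1/5, a_2 = 1, so
  g(x) = x^2 - x/5 + 1.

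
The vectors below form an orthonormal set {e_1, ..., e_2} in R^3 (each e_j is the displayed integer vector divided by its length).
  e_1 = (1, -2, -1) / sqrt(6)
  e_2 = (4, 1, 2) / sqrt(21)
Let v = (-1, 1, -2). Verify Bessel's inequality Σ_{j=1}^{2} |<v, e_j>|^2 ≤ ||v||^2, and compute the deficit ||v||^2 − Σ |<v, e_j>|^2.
Σ |<v, e_j>|^2 = 5/2; ||v||^2 = 6; deficit = 7/2

Write each e_j = u_j / sqrt(<u_j, u_j>) where u_j is the displayed integer vector. Then <v, e_j> = <v, u_j> / sqrt(<u_j, u_j>), so |<v, e_j>|^2 = <v, u_j>^2 / <u_j, u_j>.
Coefficients: <v, e_1> = -1/sqrt(6), <v, e_2> = -7/sqrt(21).
Square and sum: Σ |<v, e_j>|^2 = 5/2.
Compute ||v||^2 = v·v = 6.
Deficit = 6 − 5/2 = 7/2 ≥ 0, confirming Bessel's inequality. (The deficit equals ||v − Σ <v,e_j> e_j||^2, the squared distance from v to span{e_j}.)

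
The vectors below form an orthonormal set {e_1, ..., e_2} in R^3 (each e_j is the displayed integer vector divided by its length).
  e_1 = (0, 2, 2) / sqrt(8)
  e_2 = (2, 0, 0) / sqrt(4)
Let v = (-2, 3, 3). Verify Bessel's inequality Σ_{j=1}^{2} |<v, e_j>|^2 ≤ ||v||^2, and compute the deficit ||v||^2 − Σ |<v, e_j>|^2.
Σ |<v, e_j>|^2 = 22; ||v||^2 = 22; deficit = 0

Write each e_j = u_j / sqrt(<u_j, u_j>) where u_j is the displayed integer vector. Then <v, e_j> = <v, u_j> / sqrt(<u_j, u_j>), so |<v, e_j>|^2 = <v, u_j>^2 / <u_j, u_j>.
Coefficients: <v, e_1> = 12/sqrt(8), <v, e_2> = -4/sqrt(4).
Square and sum: Σ |<v, e_j>|^2 = 22.
Compute ||v||^2 = v·v = 22.
Deficit = 22 − 22 = 0 ≥ 0, confirming Bessel's inequality. (The deficit equals ||v − Σ <v,e_j> e_j||^2, the squared distance from v to span{e_j}.)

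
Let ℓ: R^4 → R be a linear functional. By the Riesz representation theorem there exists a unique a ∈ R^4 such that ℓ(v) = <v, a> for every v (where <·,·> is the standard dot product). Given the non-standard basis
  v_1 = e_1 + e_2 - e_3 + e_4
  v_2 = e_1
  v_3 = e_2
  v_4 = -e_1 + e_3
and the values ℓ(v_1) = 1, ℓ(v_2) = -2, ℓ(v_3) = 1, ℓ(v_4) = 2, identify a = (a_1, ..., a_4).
a = (-2, 1, 0, 2)

Write a = (a_1, ..., a_4) in the standard basis. For each basis vector v_i, ℓ(v_i) = <v_i, a> is a linear equation in the a_j's. Collect the n equations into a matrix system V a = ℓ, where row i of V is v_i (expressed in the standard basis). Since V is invertible (lower-triangular with 1s on the diagonal, up to permutation), solve by back-substitution:
  V =
[[1, 1, -1, 1],
 [1, 0, 0, 0],
 [0, 1, 0, 0],
 [-1, 0, 1, 0]]
  V a = (1, -2, 1, 2)
Solving gives a = (-2, 1, 0, 2).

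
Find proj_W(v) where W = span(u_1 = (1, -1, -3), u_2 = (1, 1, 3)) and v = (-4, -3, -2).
proj_W(v) = (-4, -9/10, -27/10)

Set up U = [u_1 | ... | u_2] ∈ R^(3×2). The projector onto W = col(U) is P = U (U^T U)^(-1) U^T.
Compute U^T U =
  [11, -9]
  [-9, 11],
and U^T v = (5, -13).
Solve U^T U · c = U^T v for the coefficients: c = (-31/20, -49/20). The projection is proj_W(v) = U c.
Check: (v - proj_W(v)) · u_1 = 0  (should be 0).
Check: (v - proj_W(v)) · u_2 = 0  (should be 0).
Result: proj_W(v) = (-4, -9/10, -27/10).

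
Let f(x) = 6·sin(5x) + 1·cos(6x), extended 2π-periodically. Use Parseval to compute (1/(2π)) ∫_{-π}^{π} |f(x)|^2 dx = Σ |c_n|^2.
Σ |c_n|^2 = 37/2

Expand |f|^2 and use orthogonality of {sin(nx), cos(mx)} on [-π, π]:
  ∫_{-π}^{π} sin(nx)^2 dx = π, ∫ cos(mx)^2 dx = π, and cross terms integrate to 0.
So ∫_{-π}^{π} f(x)^2 dx = 6^2 · π + 1^2 · π = (36 + 1)π.
Divide by 2π: (36 + 1)/2 = 37/2.
By Parseval, this equals Σ |c_n|^2.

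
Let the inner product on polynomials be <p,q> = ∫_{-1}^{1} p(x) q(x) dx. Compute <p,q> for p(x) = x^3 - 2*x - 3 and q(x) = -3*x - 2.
<p,q> = 74/5

Expand the product: p(x)·q(x) = -3*x^4 - 2*x^3 + 6*x^2 + 13*x + 6.
∫_{-1}^{1} of each monomial x^k gives [2/(k+1) if k even, 0 if k odd]. Integrating term-by-term (or equivalently evaluating the antiderivative F(x) = -3*x^5/5 - x^4/2 + 2*x^3 + 13*x^2/2 + 6*x at the endpoints):
  F(1) − F(−1) = 67/5 − (-7/5) = 74/5.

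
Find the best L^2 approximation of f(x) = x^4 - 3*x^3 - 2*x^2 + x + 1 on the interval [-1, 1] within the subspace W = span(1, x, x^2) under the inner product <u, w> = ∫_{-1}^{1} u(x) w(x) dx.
g(x) = -8*x^2/7 - 4*x/5 + 32/35

The best approximation g ∈ W is the orthogonal projection of f onto W. Writing g = a_0 + a_1 x + a_2 x^2, the coefficients solve the normal equations G · a = b where
  G_{ij} = <φ_i, φ_j> and b_i = <f, φ_i>, with φ_0 = 1, φ_1 = x, φ_2 = x^2.
G =
  [2, 0, 2/3]
  [0, 2/3, 0]
  [2/3, 0, 2/5],
b = (16/15, -8/15, 16/105).
Solving gives a_0 = 32/35, a_1 = -4/5, a_2 = -8/7, so
  g(x) = -8*x^2/7 - 4*x/5 + 32/35.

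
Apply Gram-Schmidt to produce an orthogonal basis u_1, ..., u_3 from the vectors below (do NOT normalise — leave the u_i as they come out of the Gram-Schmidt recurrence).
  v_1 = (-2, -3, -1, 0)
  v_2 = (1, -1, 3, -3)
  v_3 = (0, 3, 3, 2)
Orthogonal basis:
  u_1 = (-2, -3, -1, 0)
  u_2 = (5/7, -10/7, 20/7, -3)
  u_3 = (-38/23, 7/23, 55/23, 40/23)

Apply the Gram-Schmidt recurrence
  u_1 = v_1
  u_i = v_i − Σ_{j<i} ((v_i · u_j) / (u_j · u_j)) · u_j.

Step by step this gives:
  u_1 = (-2, -3, -1, 0)
  u_2 = (5/7, -10/7, 20/7, -3)
  u_3 = (-38/23, 7/23, 55/23, 40/23)

Orthogonality check:
  u_2 · u_1 = 0 (should be 0)
  u_3 · u_1 = 0 (should be 0)
  u_3 · u_2 = 0 (should be 0)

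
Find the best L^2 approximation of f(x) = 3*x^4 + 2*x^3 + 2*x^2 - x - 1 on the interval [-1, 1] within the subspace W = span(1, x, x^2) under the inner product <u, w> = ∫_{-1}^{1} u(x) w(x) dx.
g(x) = 32*x^2/7 + x/5 - 44/35

The best approximation g ∈ W is the orthogonal projection of f onto W. Writing g = a_0 + a_1 x + a_2 x^2, the coefficients solve the normal equations G · a = b where
  G_{ij} = <φ_i, φ_j> and b_i = <f, φ_i>, with φ_0 = 1, φ_1 = x, φ_2 = x^2.
G =
  [2, 0, 2/3]
  [0, 2/3, 0]
  [2/3, 0, 2/5],
b = (8/15, 2/15, 104/105).
Solving gives a_0 = -44/35, a_1 = 1/5, a_2 = 32/7, so
  g(x) = 32*x^2/7 + x/5 - 44/35.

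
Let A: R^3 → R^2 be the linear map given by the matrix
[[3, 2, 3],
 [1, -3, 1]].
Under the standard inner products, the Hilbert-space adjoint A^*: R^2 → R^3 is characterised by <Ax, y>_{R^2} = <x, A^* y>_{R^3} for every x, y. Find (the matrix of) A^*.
A^* = A^T =
[[3, 1],
 [2, -3],
 [3, 1]]

For real matrices with standard dot products, the defining identity <Ax, y> = <x, A^* y> gives (Ax)^T y = x^T (A^*) y, i.e. x^T A^T y = x^T (A^*) y. Since this holds for all x, y, we must have A^* = A^T. Therefore
A^* =
[[3, 1],
 [2, -3],
 [3, 1]].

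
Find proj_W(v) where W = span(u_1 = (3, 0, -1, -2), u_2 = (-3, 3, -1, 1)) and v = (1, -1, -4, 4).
proj_W(v) = (-3/10, 3/10, -1/10, 1/10)

Set up U = [u_1 | ... | u_2] ∈ R^(4×2). The projector onto W = col(U) is P = U (U^T U)^(-1) U^T.
Compute U^T U =
  [14, -10]
  [-10, 20],
and U^T v = (-1, 2).
Solve U^T U · c = U^T v for the coefficients: c = (0, 1/10). The projection is proj_W(v) = U c.
Check: (v - proj_W(v)) · u_1 = 0  (should be 0).
Check: (v - proj_W(v)) · u_2 = 0  (should be 0).
Result: proj_W(v) = (-3/10, 3/10, -1/10, 1/10).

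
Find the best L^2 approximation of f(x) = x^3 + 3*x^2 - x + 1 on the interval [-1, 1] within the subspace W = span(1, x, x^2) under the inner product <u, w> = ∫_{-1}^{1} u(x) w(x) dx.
g(x) = 3*x^2 - 2*x/5 + 1

The best approximation g ∈ W is the orthogonal projection of f onto W. Writing g = a_0 + a_1 x + a_2 x^2, the coefficients solve the normal equations G · a = b where
  G_{ij} = <φ_i, φ_j> and b_i = <f, φ_i>, with φ_0 = 1, φ_1 = x, φ_2 = x^2.
G =
  [2, 0, 2/3]
  [0, 2/3, 0]
  [2/3, 0, 2/5],
b = (4, -4/15, 28/15).
Solving gives a_0 = 1, a_1 = -2/5, a_2 = 3, so
  g(x) = 3*x^2 - 2*x/5 + 1.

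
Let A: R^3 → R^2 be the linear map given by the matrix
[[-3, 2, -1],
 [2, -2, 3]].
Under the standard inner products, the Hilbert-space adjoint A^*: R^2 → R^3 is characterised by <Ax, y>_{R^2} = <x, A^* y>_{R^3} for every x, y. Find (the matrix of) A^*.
A^* = A^T =
[[-3, 2],
 [2, -2],
 [-1, 3]]

For real matrices with standard dot products, the defining identity <Ax, y> = <x, A^* y> gives (Ax)^T y = x^T (A^*) y, i.e. x^T A^T y = x^T (A^*) y. Since this holds for all x, y, we must have A^* = A^T. Therefore
A^* =
[[-3, 2],
 [2, -2],
 [-1, 3]].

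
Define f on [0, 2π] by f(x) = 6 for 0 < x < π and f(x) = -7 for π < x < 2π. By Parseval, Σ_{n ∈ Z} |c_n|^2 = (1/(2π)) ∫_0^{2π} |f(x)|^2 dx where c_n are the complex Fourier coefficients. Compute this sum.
Σ |c_n|^2 = 85/2

Parseval equates the L^2 energy of f (normalised by 1/(2π)) with the ℓ^2 sum of its Fourier coefficients: (1/(2π)) ∫_0^{2π} |f|^2 = Σ |c_n|^2.
Compute the left side: (1/(2π)) [∫_0^π 6^2 dx + ∫_π^{2π} (-7)^2 dx] = (1/(2π)) · (36π + 49π) = (36 + 49)/2 = 85/2.
So Σ_{n ∈ Z} |c_n|^2 = 85/2.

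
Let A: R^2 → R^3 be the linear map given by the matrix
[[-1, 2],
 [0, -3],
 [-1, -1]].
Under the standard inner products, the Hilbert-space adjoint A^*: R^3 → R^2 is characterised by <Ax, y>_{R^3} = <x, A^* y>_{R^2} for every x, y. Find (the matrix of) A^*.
A^* = A^T =
[[-1, 0, -1],
 [2, -3, -1]]

For real matrices with standard dot products, the defining identity <Ax, y> = <x, A^* y> gives (Ax)^T y = x^T (A^*) y, i.e. x^T A^T y = x^T (A^*) y. Since this holds for all x, y, we must have A^* = A^T. Therefore
A^* =
[[-1, 0, -1],
 [2, -3, -1]].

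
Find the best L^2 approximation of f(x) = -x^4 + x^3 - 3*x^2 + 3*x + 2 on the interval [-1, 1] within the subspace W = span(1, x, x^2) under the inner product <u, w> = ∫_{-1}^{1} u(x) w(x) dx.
g(x) = -27*x^2/7 + 18*x/5 + 73/35

The best approximation g ∈ W is the orthogonal projection of f onto W. Writing g = a_0 + a_1 x + a_2 x^2, the coefficients solve the normal equations G · a = b where
  G_{ij} = <φ_i, φ_j> and b_i = <f, φ_i>, with φ_0 = 1, φ_1 = x, φ_2 = x^2.
G =
  [2, 0, 2/3]
  [0, 2/3, 0]
  [2/3, 0, 2/5],
b = (8/5, 12/5, -16/105).
Solving gives a_0 = 73/35, a_1 = 18/5, a_2 = -27/7, so
  g(x) = -27*x^2/7 + 18*x/5 + 73/35.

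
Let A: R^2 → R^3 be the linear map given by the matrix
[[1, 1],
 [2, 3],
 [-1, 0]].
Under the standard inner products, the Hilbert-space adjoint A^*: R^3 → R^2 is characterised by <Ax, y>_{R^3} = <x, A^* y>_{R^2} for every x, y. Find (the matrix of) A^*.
A^* = A^T =
[[1, 2, -1],
 [1, 3, 0]]

For real matrices with standard dot products, the defining identity <Ax, y> = <x, A^* y> gives (Ax)^T y = x^T (A^*) y, i.e. x^T A^T y = x^T (A^*) y. Since this holds for all x, y, we must have A^* = A^T. Therefore
A^* =
[[1, 2, -1],
 [1, 3, 0]].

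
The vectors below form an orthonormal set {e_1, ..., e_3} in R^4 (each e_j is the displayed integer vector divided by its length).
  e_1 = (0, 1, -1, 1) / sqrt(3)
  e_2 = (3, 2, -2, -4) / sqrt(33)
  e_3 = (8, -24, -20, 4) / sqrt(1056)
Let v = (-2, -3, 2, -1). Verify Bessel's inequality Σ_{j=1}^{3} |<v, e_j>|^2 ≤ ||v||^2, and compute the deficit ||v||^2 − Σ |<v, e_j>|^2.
Σ |<v, e_j>|^2 = 33/2; ||v||^2 = 18; deficit = 3/2

Write each e_j = u_j / sqrt(<u_j, u_j>) where u_j is the displayed integer vector. Then <v, e_j> = <v, u_j> / sqrt(<u_j, u_j>), so |<v, e_j>|^2 = <v, u_j>^2 / <u_j, u_j>.
Coefficients: <v, e_1> = -6/sqrt(3), <v, e_2> = -12/sqrt(33), <v, e_3> = 12/sqrt(1056).
Square and sum: Σ |<v, e_j>|^2 = 33/2.
Compute ||v||^2 = v·v = 18.
Deficit = 18 − 33/2 = 3/2 ≥ 0, confirming Bessel's inequality. (The deficit equals ||v − Σ <v,e_j> e_j||^2, the squared distance from v to span{e_j}.)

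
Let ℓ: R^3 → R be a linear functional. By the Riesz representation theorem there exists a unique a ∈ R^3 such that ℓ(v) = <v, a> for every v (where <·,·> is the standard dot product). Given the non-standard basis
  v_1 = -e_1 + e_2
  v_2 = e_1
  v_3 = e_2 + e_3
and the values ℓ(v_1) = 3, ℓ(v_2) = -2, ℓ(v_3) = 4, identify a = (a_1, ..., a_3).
a = (-2, 1, 3)

Write a = (a_1, ..., a_3) in the standard basis. For each basis vector v_i, ℓ(v_i) = <v_i, a> is a linear equation in the a_j's. Collect the n equations into a matrix system V a = ℓ, where row i of V is v_i (expressed in the standard basis). Since V is invertible (lower-triangular with 1s on the diagonal, up to permutation), solve by back-substitution:
  V =
[[-1, 1, 0],
 [1, 0, 0],
 [0, 1, 1]]
  V a = (3, -2, 4)
Solving gives a = (-2, 1, 3).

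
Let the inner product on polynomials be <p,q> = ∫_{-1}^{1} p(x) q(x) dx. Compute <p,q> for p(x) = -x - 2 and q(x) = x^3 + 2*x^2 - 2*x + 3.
<p,q> = -206/15

Expand the product: p(x)·q(x) = -x^4 - 4*x^3 - 2*x^2 + x - 6.
∫_{-1}^{1} of each monomial x^k gives [2/(k+1) if k even, 0 if k odd]. Integrating term-by-term (or equivalently evaluating the antiderivative F(x) = -x^5/5 - x^4 - 2*x^3/3 + x^2/2 - 6*x at the endpoints):
  F(1) − F(−1) = -221/30 − (191/30) = -206/15.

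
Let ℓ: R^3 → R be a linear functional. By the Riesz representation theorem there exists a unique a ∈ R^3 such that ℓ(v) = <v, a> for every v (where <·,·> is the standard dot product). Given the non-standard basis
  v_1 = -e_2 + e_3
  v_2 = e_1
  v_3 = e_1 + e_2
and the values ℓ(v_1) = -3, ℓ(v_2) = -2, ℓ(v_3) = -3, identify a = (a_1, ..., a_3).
a = (-2, -1, -4)

Write a = (a_1, ..., a_3) in the standard basis. For each basis vector v_i, ℓ(v_i) = <v_i, a> is a linear equation in the a_j's. Collect the n equations into a matrix system V a = ℓ, where row i of V is v_i (expressed in the standard basis). Since V is invertible (lower-triangular with 1s on the diagonal, up to permutation), solve by back-substitution:
  V =
[[0, -1, 1],
 [1, 0, 0],
 [1, 1, 0]]
  V a = (-3, -2, -3)
Solving gives a = (-2, -1, -4).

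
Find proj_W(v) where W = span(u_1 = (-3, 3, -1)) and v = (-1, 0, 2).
proj_W(v) = (-3/19, 3/19, -1/19)

Set up U = [u_1 | ... | u_1] ∈ R^(3×1). The projector onto W = col(U) is P = U (U^T U)^(-1) U^T.
Compute U^T U =
  [19],
and U^T v = (1).
Solve U^T U · c = U^T v for the coefficients: c = (1/19). The projection is proj_W(v) = U c.
Check: (v - proj_W(v)) · u_1 = 0  (should be 0).
Result: proj_W(v) = (-3/19, 3/19, -1/19).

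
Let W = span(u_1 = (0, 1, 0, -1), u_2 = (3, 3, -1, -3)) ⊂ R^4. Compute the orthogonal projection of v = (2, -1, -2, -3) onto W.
proj_W(v) = (12/5, 1, -4/5, -1)

Set up U = [u_1 | ... | u_2] ∈ R^(4×2). The projector onto W = col(U) is P = U (U^T U)^(-1) U^T.
Compute U^T U =
  [2, 6]
  [6, 28],
and U^T v = (2, 14).
Solve U^T U · c = U^T v for the coefficients: c = (-7/5, 4/5). The projection is proj_W(v) = U c.
Check: (v - proj_W(v)) · u_1 = 0  (should be 0).
Check: (v - proj_W(v)) · u_2 = 0  (should be 0).
Result: proj_W(v) = (12/5, 1, -4/5, -1).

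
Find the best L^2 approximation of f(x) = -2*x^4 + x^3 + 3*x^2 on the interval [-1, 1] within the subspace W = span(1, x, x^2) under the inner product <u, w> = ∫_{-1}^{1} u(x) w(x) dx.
g(x) = 9*x^2/7 + 3*x/5 + 6/35

The best approximation g ∈ W is the orthogonal projection of f onto W. Writing g = a_0 + a_1 x + a_2 x^2, the coefficients solve the normal equations G · a = b where
  G_{ij} = <φ_i, φ_j> and b_i = <f, φ_i>, with φ_0 = 1, φ_1 = x, φ_2 = x^2.
G =
  [2, 0, 2/3]
  [0, 2/3, 0]
  [2/3, 0, 2/5],
b = (6/5, 2/5, 22/35).
Solving gives a_0 = 6/35, a_1 = 3/5, a_2 = 9/7, so
  g(x) = 9*x^2/7 + 3*x/5 + 6/35.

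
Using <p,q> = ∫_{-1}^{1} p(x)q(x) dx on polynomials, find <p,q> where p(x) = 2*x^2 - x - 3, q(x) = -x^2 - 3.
<p,q> = 76/5

Expand the product: p(x)·q(x) = -2*x^4 + x^3 - 3*x^2 + 3*x + 9.
∫_{-1}^{1} of each monomial x^k gives [2/(k+1) if k even, 0 if k odd]. Integrating term-by-term (or equivalently evaluating the antiderivative F(x) = -2*x^5/5 + x^4/4 - x^3 + 3*x^2/2 + 9*x at the endpoints):
  F(1) − F(−1) = 187/20 − (-117/20) = 76/5.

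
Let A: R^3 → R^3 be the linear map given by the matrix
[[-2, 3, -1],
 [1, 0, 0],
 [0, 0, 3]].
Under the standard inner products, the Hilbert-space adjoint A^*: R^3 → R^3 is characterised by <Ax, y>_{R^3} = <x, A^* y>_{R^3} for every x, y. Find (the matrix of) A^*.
A^* = A^T =
[[-2, 1, 0],
 [3, 0, 0],
 [-1, 0, 3]]

For real matrices with standard dot products, the defining identity <Ax, y> = <x, A^* y> gives (Ax)^T y = x^T (A^*) y, i.e. x^T A^T y = x^T (A^*) y. Since this holds for all x, y, we must have A^* = A^T. Therefore
A^* =
[[-2, 1, 0],
 [3, 0, 0],
 [-1, 0, 3]].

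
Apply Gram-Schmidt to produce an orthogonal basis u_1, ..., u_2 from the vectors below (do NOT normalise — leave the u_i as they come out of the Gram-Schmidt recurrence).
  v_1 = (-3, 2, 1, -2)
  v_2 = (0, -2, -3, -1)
Orthogonal basis:
  u_1 = (-3, 2, 1, -2)
  u_2 = (-5/6, -13/9, -49/18, -14/9)

Apply the Gram-Schmidt recurrence
  u_1 = v_1
  u_i = v_i − Σ_{j<i} ((v_i · u_j) / (u_j · u_j)) · u_j.

Step by step this gives:
  u_1 = (-3, 2, 1, -2)
  u_2 = (-5/6, -13/9, -49/18, -14/9)

Orthogonality check:
  u_2 · u_1 = 0 (should be 0)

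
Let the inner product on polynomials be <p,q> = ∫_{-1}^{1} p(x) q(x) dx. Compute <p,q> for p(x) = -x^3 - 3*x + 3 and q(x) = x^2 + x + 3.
<p,q> = 88/5

Expand the product: p(x)·q(x) = -x^5 - x^4 - 6*x^3 - 6*x + 9.
∫_{-1}^{1} of each monomial x^k gives [2/(k+1) if k even, 0 if k odd]. Integrating term-by-term (or equivalently evaluating the antiderivative F(x) = -x^6/6 - x^5/5 - 3*x^4/2 - 3*x^2 + 9*x at the endpoints):
  F(1) − F(−1) = 62/15 − (-202/15) = 88/5.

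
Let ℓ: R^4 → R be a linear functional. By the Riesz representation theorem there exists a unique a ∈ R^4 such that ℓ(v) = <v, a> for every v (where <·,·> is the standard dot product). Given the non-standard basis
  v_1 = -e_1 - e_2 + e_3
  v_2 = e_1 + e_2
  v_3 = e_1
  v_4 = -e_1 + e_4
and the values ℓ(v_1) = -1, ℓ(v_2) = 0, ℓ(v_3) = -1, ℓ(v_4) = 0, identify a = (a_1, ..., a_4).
a = (-1, 1, -1, -1)

Write a = (a_1, ..., a_4) in the standard basis. For each basis vector v_i, ℓ(v_i) = <v_i, a> is a linear equation in the a_j's. Collect the n equations into a matrix system V a = ℓ, where row i of V is v_i (expressed in the standard basis). Since V is invertible (lower-triangular with 1s on the diagonal, up to permutation), solve by back-substitution:
  V =
[[-1, -1, 1, 0],
 [1, 1, 0, 0],
 [1, 0, 0, 0],
 [-1, 0, 0, 1]]
  V a = (-1, 0, -1, 0)
Solving gives a = (-1, 1, -1, -1).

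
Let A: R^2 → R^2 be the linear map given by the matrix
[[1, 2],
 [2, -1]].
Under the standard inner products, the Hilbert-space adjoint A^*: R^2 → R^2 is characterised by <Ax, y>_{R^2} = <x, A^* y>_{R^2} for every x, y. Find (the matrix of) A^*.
A^* = A^T =
[[1, 2],
 [2, -1]]

For real matrices with standard dot products, the defining identity <Ax, y> = <x, A^* y> gives (Ax)^T y = x^T (A^*) y, i.e. x^T A^T y = x^T (A^*) y. Since this holds for all x, y, we must have A^* = A^T. Therefore
A^* =
[[1, 2],
 [2, -1]].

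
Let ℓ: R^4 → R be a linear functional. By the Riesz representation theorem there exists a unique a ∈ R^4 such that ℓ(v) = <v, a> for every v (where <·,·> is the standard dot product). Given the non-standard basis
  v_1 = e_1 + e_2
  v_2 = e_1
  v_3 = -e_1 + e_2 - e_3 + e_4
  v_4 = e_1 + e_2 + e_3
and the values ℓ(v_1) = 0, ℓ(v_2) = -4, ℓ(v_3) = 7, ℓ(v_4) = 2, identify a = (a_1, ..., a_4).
a = (-4, 4, 2, 1)

Write a = (a_1, ..., a_4) in the standard basis. For each basis vector v_i, ℓ(v_i) = <v_i, a> is a linear equation in the a_j's. Collect the n equations into a matrix system V a = ℓ, where row i of V is v_i (expressed in the standard basis). Since V is invertible (lower-triangular with 1s on the diagonal, up to permutation), solve by back-substitution:
  V =
[[1, 1, 0, 0],
 [1, 0, 0, 0],
 [-1, 1, -1, 1],
 [1, 1, 1, 0]]
  V a = (0, -4, 7, 2)
Solving gives a = (-4, 4, 2, 1).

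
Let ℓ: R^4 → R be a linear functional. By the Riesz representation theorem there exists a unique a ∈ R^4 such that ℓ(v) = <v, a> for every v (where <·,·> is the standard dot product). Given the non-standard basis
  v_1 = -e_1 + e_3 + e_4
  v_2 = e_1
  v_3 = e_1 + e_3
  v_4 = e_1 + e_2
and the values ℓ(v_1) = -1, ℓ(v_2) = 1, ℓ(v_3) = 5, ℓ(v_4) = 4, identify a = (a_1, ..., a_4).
a = (1, 3, 4, -4)

Write a = (a_1, ..., a_4) in the standard basis. For each basis vector v_i, ℓ(v_i) = <v_i, a> is a linear equation in the a_j's. Collect the n equations into a matrix system V a = ℓ, where row i of V is v_i (expressed in the standard basis). Since V is invertible (lower-triangular with 1s on the diagonal, up to permutation), solve by back-substitution:
  V =
[[-1, 0, 1, 1],
 [1, 0, 0, 0],
 [1, 0, 1, 0],
 [1, 1, 0, 0]]
  V a = (-1, 1, 5, 4)
Solving gives a = (1, 3, 4, -4).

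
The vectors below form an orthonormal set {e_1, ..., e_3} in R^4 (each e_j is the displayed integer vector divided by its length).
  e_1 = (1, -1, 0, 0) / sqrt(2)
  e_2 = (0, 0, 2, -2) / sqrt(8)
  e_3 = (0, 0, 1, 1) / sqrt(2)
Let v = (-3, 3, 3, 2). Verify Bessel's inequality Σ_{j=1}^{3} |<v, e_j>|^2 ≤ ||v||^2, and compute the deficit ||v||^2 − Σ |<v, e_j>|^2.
Σ |<v, e_j>|^2 = 31; ||v||^2 = 31; deficit = 0

Write each e_j = u_j / sqrt(<u_j, u_j>) where u_j is the displayed integer vector. Then <v, e_j> = <v, u_j> / sqrt(<u_j, u_j>), so |<v, e_j>|^2 = <v, u_j>^2 / <u_j, u_j>.
Coefficients: <v, e_1> = -6/sqrt(2), <v, e_2> = 2/sqrt(8), <v, e_3> = 5/sqrt(2).
Square and sum: Σ |<v, e_j>|^2 = 31.
Compute ||v||^2 = v·v = 31.
Deficit = 31 − 31 = 0 ≥ 0, confirming Bessel's inequality. (The deficit equals ||v − Σ <v,e_j> e_j||^2, the squared distance from v to span{e_j}.)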